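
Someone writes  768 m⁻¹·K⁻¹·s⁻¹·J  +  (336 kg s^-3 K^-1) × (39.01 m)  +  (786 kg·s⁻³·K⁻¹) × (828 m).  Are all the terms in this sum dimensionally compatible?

Yes

In SI base units:
  768 m⁻¹·K⁻¹·s⁻¹·J:  J·s⁻¹·m⁻¹·K⁻¹ = N·m·s⁻¹·m⁻¹·K⁻¹ = kg·m·s⁻³·K⁻¹
  (336 kg s^-3 K^-1) × (39.01 m):  [kg·s⁻³·K⁻¹] · [m] = kg·m·s⁻³·K⁻¹
  (786 kg·s⁻³·K⁻¹) × (828 m):  [kg·s⁻³·K⁻¹] · [m] = kg·m·s⁻³·K⁻¹
Every term reduces to kg·m·s⁻³·K⁻¹.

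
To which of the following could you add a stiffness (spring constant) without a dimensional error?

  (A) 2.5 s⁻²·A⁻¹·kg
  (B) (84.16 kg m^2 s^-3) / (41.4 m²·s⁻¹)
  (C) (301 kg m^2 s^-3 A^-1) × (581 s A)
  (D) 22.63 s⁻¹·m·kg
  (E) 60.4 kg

Reference: [stiffness (spring constant)] = kg·s⁻².
Each option:
  (A) kg·s⁻²·A⁻¹
  (B) [kg·m²·s⁻³] / [m²·s⁻¹] = kg·s⁻²  ← same
  (C) [kg·m²·s⁻³·A⁻¹] · [s·A] = kg·m²·s⁻²
  (D) kg·m·s⁻¹
  (E) kg
Only (B) matches kg·s⁻².

(B)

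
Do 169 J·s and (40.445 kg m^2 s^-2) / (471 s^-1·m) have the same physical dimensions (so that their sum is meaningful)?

In SI base units:
  169 J·s:  J·s = N·m·s = kg·m²·s⁻¹
  (40.445 kg m^2 s^-2) / (471 s^-1·m):  [kg·m²·s⁻²] / [m·s⁻¹] = kg·m·s⁻¹
kg·m²·s⁻¹ ≠ kg·m·s⁻¹, so they cannot be added.

No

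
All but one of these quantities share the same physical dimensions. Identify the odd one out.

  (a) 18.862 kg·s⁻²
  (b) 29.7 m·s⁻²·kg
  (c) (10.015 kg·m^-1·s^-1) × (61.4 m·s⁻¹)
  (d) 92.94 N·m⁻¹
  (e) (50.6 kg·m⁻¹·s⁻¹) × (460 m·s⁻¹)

Expand each in SI base units:
  (a) kg·s⁻²
  (b) kg·m·s⁻²
  (c) [kg·m⁻¹·s⁻¹] · [m·s⁻¹] = kg·s⁻²
  (d) N·m⁻¹ = kg·m·s⁻²·m⁻¹ = kg·s⁻²
  (e) [kg·m⁻¹·s⁻¹] · [m·s⁻¹] = kg·s⁻²
All reduce to kg·s⁻² except (b), which is kg·m·s⁻².

(b)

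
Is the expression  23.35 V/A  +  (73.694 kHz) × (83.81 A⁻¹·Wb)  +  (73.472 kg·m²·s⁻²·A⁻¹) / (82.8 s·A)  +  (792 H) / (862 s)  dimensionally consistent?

Yes

Reduce each to base SI dimensions:
  23.35 V/A:  V·A⁻¹ = J·C⁻¹·A⁻¹ = kg·m²·s⁻³·A⁻²
  (73.694 kHz) × (83.81 A⁻¹·Wb):  [s⁻¹] · [kg·m²·s⁻²·A⁻²] = kg·m²·s⁻³·A⁻²
  (73.472 kg·m²·s⁻²·A⁻¹) / (82.8 s·A):  [kg·m²·s⁻²·A⁻¹] / [s·A] = kg·m²·s⁻³·A⁻²
  (792 H) / (862 s):  [kg·m²·s⁻²·A⁻²] / [s] = kg·m²·s⁻³·A⁻²
Every term reduces to kg·m²·s⁻³·A⁻².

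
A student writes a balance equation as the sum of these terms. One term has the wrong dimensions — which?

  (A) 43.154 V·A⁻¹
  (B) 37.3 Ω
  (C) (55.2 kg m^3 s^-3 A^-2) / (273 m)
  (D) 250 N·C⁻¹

(D)

Expand each in SI base units:
  (A) V·A⁻¹ = J·C⁻¹·A⁻¹ = kg·m²·s⁻³·A⁻²
  (B) Ω = V·A⁻¹ = kg·m²·s⁻³·A⁻²
  (C) [kg·m³·s⁻³·A⁻²] / [m] = kg·m²·s⁻³·A⁻²
  (D) N·C⁻¹ = kg·m·s⁻²·(s·A)⁻¹ = kg·m·s⁻³·A⁻¹
All reduce to kg·m²·s⁻³·A⁻² except (D), which is kg·m·s⁻³·A⁻¹.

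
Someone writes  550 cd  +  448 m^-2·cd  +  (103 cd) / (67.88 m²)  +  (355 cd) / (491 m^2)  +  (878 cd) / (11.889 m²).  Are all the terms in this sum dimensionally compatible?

Work out the base dimensions of each:
  550 cd:  cd
  448 m^-2·cd:  cd·m⁻² = m⁻²·cd
  (103 cd) / (67.88 m²):  [cd] / [m²] = m⁻²·cd
  (355 cd) / (491 m^2):  [cd] / [m²] = m⁻²·cd
  (878 cd) / (11.889 m²):  [cd] / [m²] = m⁻²·cd
The terms do not share a single dimension (cd vs m⁻²·cd).

No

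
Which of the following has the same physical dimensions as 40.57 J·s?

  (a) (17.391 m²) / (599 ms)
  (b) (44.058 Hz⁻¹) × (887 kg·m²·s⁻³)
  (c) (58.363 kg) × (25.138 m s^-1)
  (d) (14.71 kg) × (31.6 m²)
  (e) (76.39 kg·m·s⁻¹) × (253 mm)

Reference: J·s = N·m·s = kg·m²·s⁻¹.
Each option:
  (a) [m²] / [s] = m²·s⁻¹
  (b) [s] · [kg·m²·s⁻³] = kg·m²·s⁻²
  (c) [kg] · [m·s⁻¹] = kg·m·s⁻¹
  (d) [kg] · [m²] = kg·m²
  (e) [kg·m·s⁻¹] · [m] = kg·m²·s⁻¹  ← same
Only (e) matches kg·m²·s⁻¹.

(e)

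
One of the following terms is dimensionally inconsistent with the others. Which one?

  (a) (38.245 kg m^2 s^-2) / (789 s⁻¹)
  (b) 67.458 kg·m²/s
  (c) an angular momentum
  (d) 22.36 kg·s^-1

Reduce each to base SI dimensions:
  (a) [kg·m²·s⁻²] / [s⁻¹] = kg·m²·s⁻¹
  (b) kg·m²·s⁻¹
  (c) [angular momentum] = kg·m²·s⁻¹
  (d) kg·s⁻¹
All reduce to kg·m²·s⁻¹ except (d), which is kg·s⁻¹.

(d)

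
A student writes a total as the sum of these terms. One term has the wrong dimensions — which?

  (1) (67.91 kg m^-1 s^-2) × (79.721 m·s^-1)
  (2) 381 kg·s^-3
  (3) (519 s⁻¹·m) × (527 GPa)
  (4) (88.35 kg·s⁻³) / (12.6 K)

Dimensions:
  (1) [kg·m⁻¹·s⁻²] · [m·s⁻¹] = kg·s⁻³
  (2) kg·s⁻³
  (3) [m·s⁻¹] · [kg·m⁻¹·s⁻²] = kg·s⁻³
  (4) [kg·s⁻³] / [K] = kg·s⁻³·K⁻¹
All reduce to kg·s⁻³ except (4), which is kg·s⁻³·K⁻¹.

(4)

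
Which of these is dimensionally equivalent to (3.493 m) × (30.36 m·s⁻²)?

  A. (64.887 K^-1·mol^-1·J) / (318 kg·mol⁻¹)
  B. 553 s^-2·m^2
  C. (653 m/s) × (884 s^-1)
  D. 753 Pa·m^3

B.

Reference: [m] · [m·s⁻²] = m²·s⁻².
Each option:
  A. [kg·m²·s⁻²·K⁻¹·mol⁻¹] / [kg·mol⁻¹] = m²·s⁻²·K⁻¹
  B. m²·s⁻²  ← same
  C. [m·s⁻¹] · [s⁻¹] = m·s⁻²
  D. Pa·m³ = N·m⁻²·m³ = kg·m²·s⁻²
Only B. matches m²·s⁻².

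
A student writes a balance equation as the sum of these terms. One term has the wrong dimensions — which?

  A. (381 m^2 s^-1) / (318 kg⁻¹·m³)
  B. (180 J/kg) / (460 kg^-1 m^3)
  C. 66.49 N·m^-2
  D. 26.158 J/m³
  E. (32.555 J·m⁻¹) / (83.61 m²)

Reduce each to base SI dimensions:
  A. [m²·s⁻¹] / [kg⁻¹·m³] = kg·m⁻¹·s⁻¹
  B. [m²·s⁻²] / [kg⁻¹·m³] = kg·m⁻¹·s⁻²
  C. N·m⁻² = kg·m·s⁻²·m⁻² = kg·m⁻¹·s⁻²
  D. J·m⁻³ = N·m·m⁻³ = kg·m⁻¹·s⁻²
  E. [kg·m·s⁻²] / [m²] = kg·m⁻¹·s⁻²
All reduce to kg·m⁻¹·s⁻² except A., which is kg·m⁻¹·s⁻¹.

A.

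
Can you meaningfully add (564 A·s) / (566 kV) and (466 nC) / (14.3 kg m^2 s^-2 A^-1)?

No

In SI base units:
  (564 A·s) / (566 kV):  [s·A] / [kg·m²·s⁻³·A⁻¹] = kg⁻¹·m⁻²·s⁴·A²
  (466 nC) / (14.3 kg m^2 s^-2 A^-1):  [s·A] / [kg·m²·s⁻²·A⁻¹] = kg⁻¹·m⁻²·s³·A²
kg⁻¹·m⁻²·s⁴·A² ≠ kg⁻¹·m⁻²·s³·A², so they cannot be added.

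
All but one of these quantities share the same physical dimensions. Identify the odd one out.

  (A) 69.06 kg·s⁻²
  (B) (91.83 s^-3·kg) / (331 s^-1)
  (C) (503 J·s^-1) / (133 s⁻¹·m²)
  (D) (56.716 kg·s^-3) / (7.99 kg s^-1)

(D)

Reduce each to base SI dimensions:
  (A) kg·s⁻²
  (B) [kg·s⁻³] / [s⁻¹] = kg·s⁻²
  (C) [kg·m²·s⁻³] / [m²·s⁻¹] = kg·s⁻²
  (D) [kg·s⁻³] / [kg·s⁻¹] = s⁻²
All reduce to kg·s⁻² except (D), which is s⁻².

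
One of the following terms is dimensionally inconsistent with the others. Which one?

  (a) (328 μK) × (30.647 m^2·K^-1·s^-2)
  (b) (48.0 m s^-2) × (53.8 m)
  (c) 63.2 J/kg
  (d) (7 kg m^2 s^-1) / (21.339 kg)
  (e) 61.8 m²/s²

Reduce each to base SI dimensions:
  (a) [K] · [m²·s⁻²·K⁻¹] = m²·s⁻²
  (b) [m·s⁻²] · [m] = m²·s⁻²
  (c) J·kg⁻¹ = N·m·kg⁻¹ = m²·s⁻²
  (d) [kg·m²·s⁻¹] / [kg] = m²·s⁻¹
  (e) m²·s⁻²
All reduce to m²·s⁻² except (d), which is m²·s⁻¹.

(d)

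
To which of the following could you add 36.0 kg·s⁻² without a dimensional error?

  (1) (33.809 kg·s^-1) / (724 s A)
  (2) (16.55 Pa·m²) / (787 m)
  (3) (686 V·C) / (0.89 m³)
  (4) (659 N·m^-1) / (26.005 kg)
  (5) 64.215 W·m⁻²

(2)

Reference: kg·s⁻².
Each option:
  (1) [kg·s⁻¹] / [s·A] = kg·s⁻²·A⁻¹
  (2) [kg·m·s⁻²] / [m] = kg·s⁻²  ← same
  (3) [kg·m²·s⁻²] / [m³] = kg·m⁻¹·s⁻²
  (4) [kg·s⁻²] / [kg] = s⁻²
  (5) W·m⁻² = J·s⁻¹·m⁻² = kg·s⁻³
Only (2) matches kg·s⁻².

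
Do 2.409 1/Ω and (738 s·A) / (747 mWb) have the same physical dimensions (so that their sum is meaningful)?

Yes

Expand each in SI base units:
  2.409 1/Ω:  Ω⁻¹ = (V·A⁻¹)⁻¹ = kg⁻¹·m⁻²·s³·A²
  (738 s·A) / (747 mWb):  [s·A] / [kg·m²·s⁻²·A⁻¹] = kg⁻¹·m⁻²·s³·A²
Both are kg⁻¹·m⁻²·s³·A², so they have the same dimensions and can be added.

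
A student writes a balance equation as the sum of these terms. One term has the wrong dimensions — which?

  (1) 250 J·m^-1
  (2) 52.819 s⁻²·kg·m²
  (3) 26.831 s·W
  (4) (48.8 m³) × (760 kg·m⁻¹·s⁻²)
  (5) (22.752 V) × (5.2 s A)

In SI base units:
  (1) J·m⁻¹ = N·m·m⁻¹ = kg·m·s⁻²
  (2) kg·m²·s⁻²
  (3) W·s = J·s⁻¹·s = kg·m²·s⁻²
  (4) [m³] · [kg·m⁻¹·s⁻²] = kg·m²·s⁻²
  (5) [kg·m²·s⁻³·A⁻¹] · [s·A] = kg·m²·s⁻²
All reduce to kg·m²·s⁻² except (1), which is kg·m·s⁻².

(1)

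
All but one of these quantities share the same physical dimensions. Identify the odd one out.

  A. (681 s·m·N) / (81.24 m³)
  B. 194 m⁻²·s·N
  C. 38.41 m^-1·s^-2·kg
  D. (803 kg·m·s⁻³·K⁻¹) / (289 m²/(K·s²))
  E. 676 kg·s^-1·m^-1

Expand each in SI base units:
  A. [kg·m²·s⁻¹] / [m³] = kg·m⁻¹·s⁻¹
  B. N·s·m⁻² = kg·m·s⁻²·s·m⁻² = kg·m⁻¹·s⁻¹
  C. kg·m⁻¹·s⁻²
  D. [kg·m·s⁻³·K⁻¹] / [m²·s⁻²·K⁻¹] = kg·m⁻¹·s⁻¹
  E. kg·m⁻¹·s⁻¹
All reduce to kg·m⁻¹·s⁻¹ except C., which is kg·m⁻¹·s⁻².

C.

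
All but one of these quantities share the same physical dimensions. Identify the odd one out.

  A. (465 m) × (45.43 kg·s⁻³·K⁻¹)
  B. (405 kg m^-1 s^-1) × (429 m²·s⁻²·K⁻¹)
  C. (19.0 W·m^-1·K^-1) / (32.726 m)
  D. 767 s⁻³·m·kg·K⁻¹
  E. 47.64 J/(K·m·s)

C.

Work out the base dimensions of each:
  A. [m] · [kg·s⁻³·K⁻¹] = kg·m·s⁻³·K⁻¹
  B. [kg·m⁻¹·s⁻¹] · [m²·s⁻²·K⁻¹] = kg·m·s⁻³·K⁻¹
  C. [kg·m·s⁻³·K⁻¹] / [m] = kg·s⁻³·K⁻¹
  D. kg·m·s⁻³·K⁻¹
  E. J·s⁻¹·m⁻¹·K⁻¹ = N·m·s⁻¹·m⁻¹·K⁻¹ = kg·m·s⁻³·K⁻¹
All reduce to kg·m·s⁻³·K⁻¹ except C., which is kg·s⁻³·K⁻¹.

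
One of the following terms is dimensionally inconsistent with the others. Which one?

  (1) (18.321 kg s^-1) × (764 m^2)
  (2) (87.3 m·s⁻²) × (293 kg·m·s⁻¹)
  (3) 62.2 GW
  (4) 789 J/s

Work out the base dimensions of each:
  (1) [kg·s⁻¹] · [m²] = kg·m²·s⁻¹
  (2) [m·s⁻²] · [kg·m·s⁻¹] = kg·m²·s⁻³
  (3) W = J·s⁻¹ = kg·m²·s⁻³
  (4) J·s⁻¹ = N·m·s⁻¹ = kg·m²·s⁻³
All reduce to kg·m²·s⁻³ except (1), which is kg·m²·s⁻¹.

(1)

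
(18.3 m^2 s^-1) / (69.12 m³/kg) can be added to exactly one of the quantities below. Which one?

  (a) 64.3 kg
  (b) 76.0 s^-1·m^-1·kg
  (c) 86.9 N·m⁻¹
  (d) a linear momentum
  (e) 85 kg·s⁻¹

Reference: [m²·s⁻¹] / [kg⁻¹·m³] = kg·m⁻¹·s⁻¹.
Each option:
  (a) kg
  (b) kg·m⁻¹·s⁻¹  ← same
  (c) N·m⁻¹ = kg·m·s⁻²·m⁻¹ = kg·s⁻²
  (d) [linear momentum] = kg·m·s⁻¹
  (e) kg·s⁻¹
Only (b) matches kg·m⁻¹·s⁻¹.

(b)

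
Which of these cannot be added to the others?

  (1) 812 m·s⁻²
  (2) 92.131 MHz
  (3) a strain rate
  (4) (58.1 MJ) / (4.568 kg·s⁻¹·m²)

(1)

Reduce each to base SI dimensions:
  (1) m·s⁻²
  (2) Hz = s⁻¹
  (3) [strain rate] = s⁻¹
  (4) [kg·m²·s⁻²] / [kg·m²·s⁻¹] = s⁻¹
All reduce to s⁻¹ except (1), which is m·s⁻².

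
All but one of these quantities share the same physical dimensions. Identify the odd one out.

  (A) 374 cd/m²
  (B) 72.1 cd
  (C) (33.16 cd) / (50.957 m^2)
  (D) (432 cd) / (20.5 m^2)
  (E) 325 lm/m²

(B)

Expand each in SI base units:
  (A) cd·m⁻² = m⁻²·cd
  (B) cd
  (C) [cd] / [m²] = m⁻²·cd
  (D) [cd] / [m²] = m⁻²·cd
  (E) lm·m⁻² = cd·m⁻² = m⁻²·cd
All reduce to m⁻²·cd except (B), which is cd.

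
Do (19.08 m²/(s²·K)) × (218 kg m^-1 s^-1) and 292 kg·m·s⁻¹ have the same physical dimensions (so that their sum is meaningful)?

Dimensions:
  (19.08 m²/(s²·K)) × (218 kg m^-1 s^-1):  [m²·s⁻²·K⁻¹] · [kg·m⁻¹·s⁻¹] = kg·m·s⁻³·K⁻¹
  292 kg·m·s⁻¹:  kg·m·s⁻¹
kg·m·s⁻³·K⁻¹ ≠ kg·m·s⁻¹, so they cannot be added.

No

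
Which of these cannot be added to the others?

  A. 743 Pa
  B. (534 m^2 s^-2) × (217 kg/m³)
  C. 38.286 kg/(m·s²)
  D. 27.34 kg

D.

In SI base units:
  A. Pa = N·m⁻² = kg·m⁻¹·s⁻²
  B. [m²·s⁻²] · [kg·m⁻³] = kg·m⁻¹·s⁻²
  C. kg·m⁻¹·s⁻²
  D. kg
All reduce to kg·m⁻¹·s⁻² except D., which is kg.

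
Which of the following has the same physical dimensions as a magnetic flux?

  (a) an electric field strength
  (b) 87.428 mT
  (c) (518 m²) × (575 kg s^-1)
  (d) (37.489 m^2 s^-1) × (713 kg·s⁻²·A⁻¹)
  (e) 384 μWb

Reference: [magnetic flux] = kg·m²·s⁻²·A⁻¹.
Each option:
  (a) [electric field strength] = kg·m·s⁻³·A⁻¹
  (b) T = Wb·m⁻² = kg·s⁻²·A⁻¹
  (c) [m²] · [kg·s⁻¹] = kg·m²·s⁻¹
  (d) [m²·s⁻¹] · [kg·s⁻²·A⁻¹] = kg·m²·s⁻³·A⁻¹
  (e) Wb = V·s = kg·m²·s⁻²·A⁻¹  ← same
Only (e) matches kg·m²·s⁻²·A⁻¹.

(e)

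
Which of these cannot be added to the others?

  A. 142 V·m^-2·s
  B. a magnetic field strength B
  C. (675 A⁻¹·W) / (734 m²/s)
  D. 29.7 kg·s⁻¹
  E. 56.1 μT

D.

Dimensions:
  A. V·s·m⁻² = J·C⁻¹·s·m⁻² = kg·s⁻²·A⁻¹
  B. [magnetic field strength B] = kg·s⁻²·A⁻¹
  C. [kg·m²·s⁻³·A⁻¹] / [m²·s⁻¹] = kg·s⁻²·A⁻¹
  D. kg·s⁻¹
  E. T = Wb·m⁻² = kg·s⁻²·A⁻¹
All reduce to kg·s⁻²·A⁻¹ except D., which is kg·s⁻¹.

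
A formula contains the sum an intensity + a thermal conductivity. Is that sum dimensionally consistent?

No

In SI base units:
  an intensity:  [intensity] = kg·s⁻³
  a thermal conductivity:  [thermal conductivity] = kg·m·s⁻³·K⁻¹
kg·s⁻³ ≠ kg·m·s⁻³·K⁻¹, so they cannot be added.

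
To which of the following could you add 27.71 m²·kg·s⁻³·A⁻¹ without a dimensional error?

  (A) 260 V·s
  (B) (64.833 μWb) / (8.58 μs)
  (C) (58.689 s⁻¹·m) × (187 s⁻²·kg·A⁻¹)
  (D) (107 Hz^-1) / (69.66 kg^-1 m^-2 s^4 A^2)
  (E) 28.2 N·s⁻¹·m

(B)

Reference: kg·m²·s⁻³·A⁻¹.
Each option:
  (A) V·s = J·C⁻¹·s = kg·m²·s⁻²·A⁻¹
  (B) [kg·m²·s⁻²·A⁻¹] / [s] = kg·m²·s⁻³·A⁻¹  ← same
  (C) [m·s⁻¹] · [kg·s⁻²·A⁻¹] = kg·m·s⁻³·A⁻¹
  (D) [s] / [kg⁻¹·m⁻²·s⁴·A²] = kg·m²·s⁻³·A⁻²
  (E) N·m·s⁻¹ = kg·m·s⁻²·m·s⁻¹ = kg·m²·s⁻³
Only (B) matches kg·m²·s⁻³·A⁻¹.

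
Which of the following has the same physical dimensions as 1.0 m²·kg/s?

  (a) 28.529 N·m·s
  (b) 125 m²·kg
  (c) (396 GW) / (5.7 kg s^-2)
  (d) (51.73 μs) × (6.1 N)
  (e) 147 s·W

Reference: kg·m²·s⁻¹.
Each option:
  (a) N·m·s = kg·m·s⁻²·m·s = kg·m²·s⁻¹  ← same
  (b) kg·m²
  (c) [kg·m²·s⁻³] / [kg·s⁻²] = m²·s⁻¹
  (d) [s] · [kg·m·s⁻²] = kg·m·s⁻¹
  (e) W·s = J·s⁻¹·s = kg·m²·s⁻²
Only (a) matches kg·m²·s⁻¹.

(a)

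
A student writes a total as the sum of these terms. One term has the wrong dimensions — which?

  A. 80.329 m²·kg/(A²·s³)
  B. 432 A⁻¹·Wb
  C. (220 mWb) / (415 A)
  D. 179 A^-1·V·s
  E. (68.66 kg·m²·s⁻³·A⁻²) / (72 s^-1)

Expand each in SI base units:
  A. kg·m²·s⁻³·A⁻²
  B. Wb·A⁻¹ = V·s·A⁻¹ = kg·m²·s⁻²·A⁻²
  C. [kg·m²·s⁻²·A⁻¹] / [A] = kg·m²·s⁻²·A⁻²
  D. V·s·A⁻¹ = J·C⁻¹·s·A⁻¹ = kg·m²·s⁻²·A⁻²
  E. [kg·m²·s⁻³·A⁻²] / [s⁻¹] = kg·m²·s⁻²·A⁻²
All reduce to kg·m²·s⁻²·A⁻² except A., which is kg·m²·s⁻³·A⁻².

A.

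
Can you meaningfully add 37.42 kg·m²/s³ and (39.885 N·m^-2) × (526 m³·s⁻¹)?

Dimensions:
  37.42 kg·m²/s³:  kg·m²·s⁻³
  (39.885 N·m^-2) × (526 m³·s⁻¹):  [kg·m⁻¹·s⁻²] · [m³·s⁻¹] = kg·m²·s⁻³
Both are kg·m²·s⁻³, so they have the same dimensions and can be added.

Yes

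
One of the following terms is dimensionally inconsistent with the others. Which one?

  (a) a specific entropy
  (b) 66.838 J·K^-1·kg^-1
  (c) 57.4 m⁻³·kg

(c)

Dimensions:
  (a) [specific entropy] = m²·s⁻²·K⁻¹
  (b) J·kg⁻¹·K⁻¹ = N·m·kg⁻¹·K⁻¹ = m²·s⁻²·K⁻¹
  (c) kg·m⁻³
All reduce to m²·s⁻²·K⁻¹ except (c), which is kg·m⁻³.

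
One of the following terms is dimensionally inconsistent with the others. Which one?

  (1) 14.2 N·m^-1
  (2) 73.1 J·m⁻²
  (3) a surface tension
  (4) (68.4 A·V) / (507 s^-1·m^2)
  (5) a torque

(5)

Work out the base dimensions of each:
  (1) N·m⁻¹ = kg·m·s⁻²·m⁻¹ = kg·s⁻²
  (2) J·m⁻² = N·m·m⁻² = kg·s⁻²
  (3) [surface tension] = kg·s⁻²
  (4) [kg·m²·s⁻³] / [m²·s⁻¹] = kg·s⁻²
  (5) [torque] = kg·m²·s⁻²
All reduce to kg·s⁻² except (5), which is kg·m²·s⁻².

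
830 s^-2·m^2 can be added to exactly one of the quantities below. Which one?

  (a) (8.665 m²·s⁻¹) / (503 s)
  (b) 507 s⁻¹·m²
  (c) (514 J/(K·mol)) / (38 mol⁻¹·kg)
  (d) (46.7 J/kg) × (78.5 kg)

(a)

Reference: m²·s⁻².
Each option:
  (a) [m²·s⁻¹] / [s] = m²·s⁻²  ← same
  (b) m²·s⁻¹
  (c) [kg·m²·s⁻²·K⁻¹·mol⁻¹] / [kg·mol⁻¹] = m²·s⁻²·K⁻¹
  (d) [m²·s⁻²] · [kg] = kg·m²·s⁻²
Only (a) matches m²·s⁻².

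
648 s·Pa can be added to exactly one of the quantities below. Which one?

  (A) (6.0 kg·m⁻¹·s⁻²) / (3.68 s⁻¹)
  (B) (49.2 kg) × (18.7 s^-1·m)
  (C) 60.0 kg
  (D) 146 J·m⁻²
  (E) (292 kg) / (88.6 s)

(A)

Reference: Pa·s = N·m⁻²·s = kg·m⁻¹·s⁻¹.
Each option:
  (A) [kg·m⁻¹·s⁻²] / [s⁻¹] = kg·m⁻¹·s⁻¹  ← same
  (B) [kg] · [m·s⁻¹] = kg·m·s⁻¹
  (C) kg
  (D) J·m⁻² = N·m·m⁻² = kg·s⁻²
  (E) [kg] / [s] = kg·s⁻¹
Only (A) matches kg·m⁻¹·s⁻¹.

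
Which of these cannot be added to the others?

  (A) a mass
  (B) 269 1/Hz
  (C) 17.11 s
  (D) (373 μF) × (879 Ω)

(A)

In SI base units:
  (A) [mass] = kg
  (B) Hz⁻¹ = (s⁻¹)⁻¹ = s
  (C) s
  (D) [kg⁻¹·m⁻²·s⁴·A²] · [kg·m²·s⁻³·A⁻²] = s
All reduce to s except (A), which is kg.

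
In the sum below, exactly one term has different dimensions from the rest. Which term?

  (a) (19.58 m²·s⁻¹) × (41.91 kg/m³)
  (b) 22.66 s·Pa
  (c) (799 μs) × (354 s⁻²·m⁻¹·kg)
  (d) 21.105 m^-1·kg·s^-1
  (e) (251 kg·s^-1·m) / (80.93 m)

(e)

Dimensions:
  (a) [m²·s⁻¹] · [kg·m⁻³] = kg·m⁻¹·s⁻¹
  (b) Pa·s = N·m⁻²·s = kg·m⁻¹·s⁻¹
  (c) [s] · [kg·m⁻¹·s⁻²] = kg·m⁻¹·s⁻¹
  (d) kg·m⁻¹·s⁻¹
  (e) [kg·m·s⁻¹] / [m] = kg·s⁻¹
All reduce to kg·m⁻¹·s⁻¹ except (e), which is kg·s⁻¹.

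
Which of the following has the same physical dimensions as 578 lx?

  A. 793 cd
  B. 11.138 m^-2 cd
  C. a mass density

B.

Reference: lx = lm·m⁻² = m⁻²·cd.
Each option:
  A. cd
  B. m⁻²·cd  ← same
  C. [mass density] = kg·m⁻³
Only B. matches m⁻²·cd.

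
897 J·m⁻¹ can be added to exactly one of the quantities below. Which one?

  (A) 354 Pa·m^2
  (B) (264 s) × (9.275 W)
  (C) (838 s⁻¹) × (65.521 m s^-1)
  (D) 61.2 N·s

(A)

Reference: J·m⁻¹ = N·m·m⁻¹ = kg·m·s⁻².
Each option:
  (A) Pa·m² = N·m⁻²·m² = kg·m·s⁻²  ← same
  (B) [s] · [kg·m²·s⁻³] = kg·m²·s⁻²
  (C) [s⁻¹] · [m·s⁻¹] = m·s⁻²
  (D) N·s = kg·m·s⁻²·s = kg·m·s⁻¹
Only (A) matches kg·m·s⁻².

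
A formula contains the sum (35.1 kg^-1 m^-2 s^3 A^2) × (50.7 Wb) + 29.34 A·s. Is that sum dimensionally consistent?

Reduce each to base SI dimensions:
  (35.1 kg^-1 m^-2 s^3 A^2) × (50.7 Wb):  [kg⁻¹·m⁻²·s³·A²] · [kg·m²·s⁻²·A⁻¹] = s·A
  29.34 A·s:  A·s = s·A
Both are s·A, so they have the same dimensions and can be added.

Yes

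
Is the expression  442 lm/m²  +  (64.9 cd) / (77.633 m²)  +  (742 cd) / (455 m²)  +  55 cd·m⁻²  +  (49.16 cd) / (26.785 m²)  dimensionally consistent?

Work out the base dimensions of each:
  442 lm/m²:  lm·m⁻² = cd·m⁻² = m⁻²·cd
  (64.9 cd) / (77.633 m²):  [cd] / [m²] = m⁻²·cd
  (742 cd) / (455 m²):  [cd] / [m²] = m⁻²·cd
  55 cd·m⁻²:  cd·m⁻² = m⁻²·cd
  (49.16 cd) / (26.785 m²):  [cd] / [m²] = m⁻²·cd
Every term reduces to m⁻²·cd.

Yes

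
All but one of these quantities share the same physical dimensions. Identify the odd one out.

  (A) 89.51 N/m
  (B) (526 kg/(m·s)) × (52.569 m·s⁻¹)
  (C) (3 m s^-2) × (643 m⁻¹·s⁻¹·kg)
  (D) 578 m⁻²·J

(C)

In SI base units:
  (A) N·m⁻¹ = kg·m·s⁻²·m⁻¹ = kg·s⁻²
  (B) [kg·m⁻¹·s⁻¹] · [m·s⁻¹] = kg·s⁻²
  (C) [m·s⁻²] · [kg·m⁻¹·s⁻¹] = kg·s⁻³
  (D) J·m⁻² = N·m·m⁻² = kg·s⁻²
All reduce to kg·s⁻² except (C), which is kg·s⁻³.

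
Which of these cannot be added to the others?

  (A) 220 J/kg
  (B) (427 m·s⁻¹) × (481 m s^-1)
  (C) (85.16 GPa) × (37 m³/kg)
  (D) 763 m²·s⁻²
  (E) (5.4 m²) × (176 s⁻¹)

(E)

Work out the base dimensions of each:
  (A) J·kg⁻¹ = N·m·kg⁻¹ = m²·s⁻²
  (B) [m·s⁻¹] · [m·s⁻¹] = m²·s⁻²
  (C) [kg·m⁻¹·s⁻²] · [kg⁻¹·m³] = m²·s⁻²
  (D) m²·s⁻²
  (E) [m²] · [s⁻¹] = m²·s⁻¹
All reduce to m²·s⁻² except (E), which is m²·s⁻¹.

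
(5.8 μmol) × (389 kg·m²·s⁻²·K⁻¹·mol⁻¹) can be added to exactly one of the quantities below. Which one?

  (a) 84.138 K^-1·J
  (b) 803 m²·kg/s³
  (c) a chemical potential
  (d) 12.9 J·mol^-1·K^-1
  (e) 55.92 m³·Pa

(a)

Reference: [mol] · [kg·m²·s⁻²·K⁻¹·mol⁻¹] = kg·m²·s⁻²·K⁻¹.
Each option:
  (a) J·K⁻¹ = N·m·K⁻¹ = kg·m²·s⁻²·K⁻¹  ← same
  (b) kg·m²·s⁻³
  (c) [chemical potential] = kg·m²·s⁻²·mol⁻¹
  (d) J·mol⁻¹·K⁻¹ = N·m·mol⁻¹·K⁻¹ = kg·m²·s⁻²·K⁻¹·mol⁻¹
  (e) Pa·m³ = N·m⁻²·m³ = kg·m²·s⁻²
Only (a) matches kg·m²·s⁻²·K⁻¹.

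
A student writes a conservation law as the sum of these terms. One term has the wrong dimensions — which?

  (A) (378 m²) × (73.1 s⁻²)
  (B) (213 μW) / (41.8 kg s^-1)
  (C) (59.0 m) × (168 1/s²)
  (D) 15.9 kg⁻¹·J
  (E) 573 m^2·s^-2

Reduce each to base SI dimensions:
  (A) [m²] · [s⁻²] = m²·s⁻²
  (B) [kg·m²·s⁻³] / [kg·s⁻¹] = m²·s⁻²
  (C) [m] · [s⁻²] = m·s⁻²
  (D) J·kg⁻¹ = N·m·kg⁻¹ = m²·s⁻²
  (E) m²·s⁻²
All reduce to m²·s⁻² except (C), which is m·s⁻².

(C)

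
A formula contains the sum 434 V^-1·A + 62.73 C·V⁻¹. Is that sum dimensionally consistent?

In SI base units:
  434 V^-1·A:  A·V⁻¹ = A·(J·C⁻¹)⁻¹ = kg⁻¹·m⁻²·s³·A²
  62.73 C·V⁻¹:  C·V⁻¹ = s·A·(J·C⁻¹)⁻¹ = kg⁻¹·m⁻²·s⁴·A²
kg⁻¹·m⁻²·s³·A² ≠ kg⁻¹·m⁻²·s⁴·A², so they cannot be added.

No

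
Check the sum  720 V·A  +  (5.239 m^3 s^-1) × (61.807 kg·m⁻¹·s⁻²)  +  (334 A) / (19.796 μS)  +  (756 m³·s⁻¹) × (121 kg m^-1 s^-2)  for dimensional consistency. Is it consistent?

No

Work out the base dimensions of each:
  720 V·A:  V·A = J·C⁻¹·A = kg·m²·s⁻³
  (5.239 m^3 s^-1) × (61.807 kg·m⁻¹·s⁻²):  [m³·s⁻¹] · [kg·m⁻¹·s⁻²] = kg·m²·s⁻³
  (334 A) / (19.796 μS):  [A] / [kg⁻¹·m⁻²·s³·A²] = kg·m²·s⁻³·A⁻¹
  (756 m³·s⁻¹) × (121 kg m^-1 s^-2):  [m³·s⁻¹] · [kg·m⁻¹·s⁻²] = kg·m²·s⁻³
The terms do not share a single dimension (kg·m²·s⁻³ vs kg·m²·s⁻³·A⁻¹).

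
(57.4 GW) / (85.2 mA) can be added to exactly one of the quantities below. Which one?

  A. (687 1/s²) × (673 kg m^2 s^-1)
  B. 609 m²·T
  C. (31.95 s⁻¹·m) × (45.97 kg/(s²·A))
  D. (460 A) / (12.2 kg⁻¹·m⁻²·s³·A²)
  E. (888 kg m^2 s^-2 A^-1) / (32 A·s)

Reference: [kg·m²·s⁻³] / [A] = kg·m²·s⁻³·A⁻¹.
Each option:
  A. [s⁻²] · [kg·m²·s⁻¹] = kg·m²·s⁻³
  B. T·m² = Wb·m⁻²·m² = kg·m²·s⁻²·A⁻¹
  C. [m·s⁻¹] · [kg·s⁻²·A⁻¹] = kg·m·s⁻³·A⁻¹
  D. [A] / [kg⁻¹·m⁻²·s³·A²] = kg·m²·s⁻³·A⁻¹  ← same
  E. [kg·m²·s⁻²·A⁻¹] / [s·A] = kg·m²·s⁻³·A⁻²
Only D. matches kg·m²·s⁻³·A⁻¹.

D.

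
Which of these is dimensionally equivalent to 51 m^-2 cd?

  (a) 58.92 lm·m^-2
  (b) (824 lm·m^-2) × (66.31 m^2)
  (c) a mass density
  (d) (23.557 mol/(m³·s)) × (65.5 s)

(a)

Reference: m⁻²·cd.
Each option:
  (a) lm·m⁻² = cd·m⁻² = m⁻²·cd  ← same
  (b) [m⁻²·cd] · [m²] = cd
  (c) [mass density] = kg·m⁻³
  (d) [m⁻³·s⁻¹·mol] · [s] = m⁻³·mol
Only (a) matches m⁻²·cd.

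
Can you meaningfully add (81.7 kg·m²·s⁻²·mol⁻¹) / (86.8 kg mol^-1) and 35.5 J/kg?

Expand each in SI base units:
  (81.7 kg·m²·s⁻²·mol⁻¹) / (86.8 kg mol^-1):  [kg·m²·s⁻²·mol⁻¹] / [kg·mol⁻¹] = m²·s⁻²
  35.5 J/kg:  J·kg⁻¹ = N·m·kg⁻¹ = m²·s⁻²
Both are m²·s⁻², so they have the same dimensions and can be added.

Yes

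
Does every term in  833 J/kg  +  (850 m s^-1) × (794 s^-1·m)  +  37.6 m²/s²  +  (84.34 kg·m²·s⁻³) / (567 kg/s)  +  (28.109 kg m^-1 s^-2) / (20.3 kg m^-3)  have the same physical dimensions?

Yes

Expand each in SI base units:
  833 J/kg:  J·kg⁻¹ = N·m·kg⁻¹ = m²·s⁻²
  (850 m s^-1) × (794 s^-1·m):  [m·s⁻¹] · [m·s⁻¹] = m²·s⁻²
  37.6 m²/s²:  m²·s⁻²
  (84.34 kg·m²·s⁻³) / (567 kg/s):  [kg·m²·s⁻³] / [kg·s⁻¹] = m²·s⁻²
  (28.109 kg m^-1 s^-2) / (20.3 kg m^-3):  [kg·m⁻¹·s⁻²] / [kg·m⁻³] = m²·s⁻²
Every term reduces to m²·s⁻².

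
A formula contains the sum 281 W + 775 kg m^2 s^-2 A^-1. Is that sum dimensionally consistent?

No

Work out the base dimensions of each:
  281 W:  W = J·s⁻¹ = kg·m²·s⁻³
  775 kg m^2 s^-2 A^-1:  kg·m²·s⁻²·A⁻¹
kg·m²·s⁻³ ≠ kg·m²·s⁻²·A⁻¹, so they cannot be added.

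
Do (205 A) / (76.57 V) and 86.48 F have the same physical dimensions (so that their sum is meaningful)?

No

Work out the base dimensions of each:
  (205 A) / (76.57 V):  [A] / [kg·m²·s⁻³·A⁻¹] = kg⁻¹·m⁻²·s³·A²
  86.48 F:  F = C·V⁻¹ = kg⁻¹·m⁻²·s⁴·A²
kg⁻¹·m⁻²·s³·A² ≠ kg⁻¹·m⁻²·s⁴·A², so they cannot be added.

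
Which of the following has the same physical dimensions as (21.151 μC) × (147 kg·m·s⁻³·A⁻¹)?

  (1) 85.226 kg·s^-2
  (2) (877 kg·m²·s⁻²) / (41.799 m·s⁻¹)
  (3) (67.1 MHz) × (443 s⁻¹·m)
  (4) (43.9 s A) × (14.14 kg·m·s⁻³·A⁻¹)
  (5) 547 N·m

(4)

Reference: [s·A] · [kg·m·s⁻³·A⁻¹] = kg·m·s⁻².
Each option:
  (1) kg·s⁻²
  (2) [kg·m²·s⁻²] / [m·s⁻¹] = kg·m·s⁻¹
  (3) [s⁻¹] · [m·s⁻¹] = m·s⁻²
  (4) [s·A] · [kg·m·s⁻³·A⁻¹] = kg·m·s⁻²  ← same
  (5) N·m = kg·m·s⁻²·m = kg·m²·s⁻²
Only (4) matches kg·m·s⁻².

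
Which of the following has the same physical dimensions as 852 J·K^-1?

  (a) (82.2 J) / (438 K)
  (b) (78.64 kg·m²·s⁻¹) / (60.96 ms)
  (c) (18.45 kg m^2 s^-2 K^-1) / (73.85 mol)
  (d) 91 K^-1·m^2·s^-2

Reference: J·K⁻¹ = N·m·K⁻¹ = kg·m²·s⁻²·K⁻¹.
Each option:
  (a) [kg·m²·s⁻²] / [K] = kg·m²·s⁻²·K⁻¹  ← same
  (b) [kg·m²·s⁻¹] / [s] = kg·m²·s⁻²
  (c) [kg·m²·s⁻²·K⁻¹] / [mol] = kg·m²·s⁻²·K⁻¹·mol⁻¹
  (d) m²·s⁻²·K⁻¹
Only (a) matches kg·m²·s⁻²·K⁻¹.

(a)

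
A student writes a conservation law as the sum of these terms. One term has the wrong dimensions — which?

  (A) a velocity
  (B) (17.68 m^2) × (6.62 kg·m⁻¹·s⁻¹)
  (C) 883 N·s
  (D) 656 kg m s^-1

(A)

Work out the base dimensions of each:
  (A) [velocity] = m·s⁻¹
  (B) [m²] · [kg·m⁻¹·s⁻¹] = kg·m·s⁻¹
  (C) N·s = kg·m·s⁻²·s = kg·m·s⁻¹
  (D) kg·m·s⁻¹
All reduce to kg·m·s⁻¹ except (A), which is m·s⁻¹.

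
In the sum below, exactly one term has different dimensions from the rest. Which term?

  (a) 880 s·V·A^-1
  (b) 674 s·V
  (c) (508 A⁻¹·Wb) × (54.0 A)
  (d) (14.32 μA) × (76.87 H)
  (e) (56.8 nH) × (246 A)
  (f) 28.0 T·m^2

Expand each in SI base units:
  (a) V·s·A⁻¹ = J·C⁻¹·s·A⁻¹ = kg·m²·s⁻²·A⁻²
  (b) V·s = J·C⁻¹·s = kg·m²·s⁻²·A⁻¹
  (c) [kg·m²·s⁻²·A⁻²] · [A] = kg·m²·s⁻²·A⁻¹
  (d) [A] · [kg·m²·s⁻²·A⁻²] = kg·m²·s⁻²·A⁻¹
  (e) [kg·m²·s⁻²·A⁻²] · [A] = kg·m²·s⁻²·A⁻¹
  (f) T·m² = Wb·m⁻²·m² = kg·m²·s⁻²·A⁻¹
All reduce to kg·m²·s⁻²·A⁻¹ except (a), which is kg·m²·s⁻²·A⁻².

(a)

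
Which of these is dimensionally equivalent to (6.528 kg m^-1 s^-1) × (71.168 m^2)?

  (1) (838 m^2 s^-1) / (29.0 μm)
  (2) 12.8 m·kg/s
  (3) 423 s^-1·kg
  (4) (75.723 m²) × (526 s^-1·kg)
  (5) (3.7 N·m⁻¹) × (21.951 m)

Reference: [kg·m⁻¹·s⁻¹] · [m²] = kg·m·s⁻¹.
Each option:
  (1) [m²·s⁻¹] / [m] = m·s⁻¹
  (2) kg·m·s⁻¹  ← same
  (3) kg·s⁻¹
  (4) [m²] · [kg·s⁻¹] = kg·m²·s⁻¹
  (5) [kg·s⁻²] · [m] = kg·m·s⁻²
Only (2) matches kg·m·s⁻¹.

(2)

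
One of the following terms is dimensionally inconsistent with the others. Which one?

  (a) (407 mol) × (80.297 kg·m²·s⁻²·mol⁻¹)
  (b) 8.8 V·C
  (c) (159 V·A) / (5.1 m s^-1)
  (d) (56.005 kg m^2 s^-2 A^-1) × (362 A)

(c)

Work out the base dimensions of each:
  (a) [mol] · [kg·m²·s⁻²·mol⁻¹] = kg·m²·s⁻²
  (b) C·V = s·A·J·C⁻¹ = kg·m²·s⁻²
  (c) [kg·m²·s⁻³] / [m·s⁻¹] = kg·m·s⁻²
  (d) [kg·m²·s⁻²·A⁻¹] · [A] = kg·m²·s⁻²
All reduce to kg·m²·s⁻² except (c), which is kg·m·s⁻².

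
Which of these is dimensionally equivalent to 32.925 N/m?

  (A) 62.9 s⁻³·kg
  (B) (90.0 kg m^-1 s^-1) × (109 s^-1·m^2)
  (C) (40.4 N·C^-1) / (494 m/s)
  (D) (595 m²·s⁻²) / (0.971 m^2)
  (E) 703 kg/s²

Reference: N·m⁻¹ = kg·m·s⁻²·m⁻¹ = kg·s⁻².
Each option:
  (A) kg·s⁻³
  (B) [kg·m⁻¹·s⁻¹] · [m²·s⁻¹] = kg·m·s⁻²
  (C) [kg·m·s⁻³·A⁻¹] / [m·s⁻¹] = kg·s⁻²·A⁻¹
  (D) [m²·s⁻²] / [m²] = s⁻²
  (E) kg·s⁻²  ← same
Only (E) matches kg·s⁻².

(E)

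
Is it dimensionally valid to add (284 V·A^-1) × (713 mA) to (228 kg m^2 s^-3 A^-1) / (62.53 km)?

No

Expand each in SI base units:
  (284 V·A^-1) × (713 mA):  [kg·m²·s⁻³·A⁻²] · [A] = kg·m²·s⁻³·A⁻¹
  (228 kg m^2 s^-3 A^-1) / (62.53 km):  [kg·m²·s⁻³·A⁻¹] / [m] = kg·m·s⁻³·A⁻¹
kg·m²·s⁻³·A⁻¹ ≠ kg·m·s⁻³·A⁻¹, so they cannot be added.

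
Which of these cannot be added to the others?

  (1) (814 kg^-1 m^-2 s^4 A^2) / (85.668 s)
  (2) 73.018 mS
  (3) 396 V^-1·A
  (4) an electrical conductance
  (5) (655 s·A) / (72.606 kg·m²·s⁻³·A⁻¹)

(5)

Reduce each to base SI dimensions:
  (1) [kg⁻¹·m⁻²·s⁴·A²] / [s] = kg⁻¹·m⁻²·s³·A²
  (2) S = Ω⁻¹ = kg⁻¹·m⁻²·s³·A²
  (3) A·V⁻¹ = A·(J·C⁻¹)⁻¹ = kg⁻¹·m⁻²·s³·A²
  (4) [electrical conductance] = kg⁻¹·m⁻²·s³·A²
  (5) [s·A] / [kg·m²·s⁻³·A⁻¹] = kg⁻¹·m⁻²·s⁴·A²
All reduce to kg⁻¹·m⁻²·s³·A² except (5), which is kg⁻¹·m⁻²·s⁴·A².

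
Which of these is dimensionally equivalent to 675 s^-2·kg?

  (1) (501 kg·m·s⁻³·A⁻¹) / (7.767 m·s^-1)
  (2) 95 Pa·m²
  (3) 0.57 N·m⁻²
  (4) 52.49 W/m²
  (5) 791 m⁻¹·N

Reference: kg·s⁻².
Each option:
  (1) [kg·m·s⁻³·A⁻¹] / [m·s⁻¹] = kg·s⁻²·A⁻¹
  (2) Pa·m² = N·m⁻²·m² = kg·m·s⁻²
  (3) N·m⁻² = kg·m·s⁻²·m⁻² = kg·m⁻¹·s⁻²
  (4) W·m⁻² = J·s⁻¹·m⁻² = kg·s⁻³
  (5) N·m⁻¹ = kg·m·s⁻²·m⁻¹ = kg·s⁻²  ← same
Only (5) matches kg·s⁻².

(5)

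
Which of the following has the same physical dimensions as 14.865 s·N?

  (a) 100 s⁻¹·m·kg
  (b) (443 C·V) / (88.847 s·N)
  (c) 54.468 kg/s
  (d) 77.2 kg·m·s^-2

Reference: N·s = kg·m·s⁻²·s = kg·m·s⁻¹.
Each option:
  (a) kg·m·s⁻¹  ← same
  (b) [kg·m²·s⁻²] / [kg·m·s⁻¹] = m·s⁻¹
  (c) kg·s⁻¹
  (d) kg·m·s⁻²
Only (a) matches kg·m·s⁻¹.

(a)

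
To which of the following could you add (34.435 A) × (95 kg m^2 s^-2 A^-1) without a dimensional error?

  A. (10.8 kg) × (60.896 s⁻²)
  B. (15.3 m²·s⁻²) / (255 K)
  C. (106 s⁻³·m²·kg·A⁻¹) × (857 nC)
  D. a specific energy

Reference: [A] · [kg·m²·s⁻²·A⁻¹] = kg·m²·s⁻².
Each option:
  A. [kg] · [s⁻²] = kg·s⁻²
  B. [m²·s⁻²] / [K] = m²·s⁻²·K⁻¹
  C. [kg·m²·s⁻³·A⁻¹] · [s·A] = kg·m²·s⁻²  ← same
  D. [specific energy] = m²·s⁻²
Only C. matches kg·m²·s⁻².

C.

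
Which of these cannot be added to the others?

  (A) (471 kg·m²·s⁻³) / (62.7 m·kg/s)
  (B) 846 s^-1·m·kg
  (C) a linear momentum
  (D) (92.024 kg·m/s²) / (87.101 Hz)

(A)

Dimensions:
  (A) [kg·m²·s⁻³] / [kg·m·s⁻¹] = m·s⁻²
  (B) kg·m·s⁻¹
  (C) [linear momentum] = kg·m·s⁻¹
  (D) [kg·m·s⁻²] / [s⁻¹] = kg·m·s⁻¹
All reduce to kg·m·s⁻¹ except (A), which is m·s⁻².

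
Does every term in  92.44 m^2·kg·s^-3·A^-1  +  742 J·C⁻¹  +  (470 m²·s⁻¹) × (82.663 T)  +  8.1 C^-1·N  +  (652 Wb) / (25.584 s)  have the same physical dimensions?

No

Work out the base dimensions of each:
  92.44 m^2·kg·s^-3·A^-1:  kg·m²·s⁻³·A⁻¹
  742 J·C⁻¹:  J·C⁻¹ = N·m·(s·A)⁻¹ = kg·m²·s⁻³·A⁻¹
  (470 m²·s⁻¹) × (82.663 T):  [m²·s⁻¹] · [kg·s⁻²·A⁻¹] = kg·m²·s⁻³·A⁻¹
  8.1 C^-1·N:  N·C⁻¹ = kg·m·s⁻²·(s·A)⁻¹ = kg·m·s⁻³·A⁻¹
  (652 Wb) / (25.584 s):  [kg·m²·s⁻²·A⁻¹] / [s] = kg·m²·s⁻³·A⁻¹
The terms do not share a single dimension (kg·m²·s⁻³·A⁻¹ vs kg·m·s⁻³·A⁻¹).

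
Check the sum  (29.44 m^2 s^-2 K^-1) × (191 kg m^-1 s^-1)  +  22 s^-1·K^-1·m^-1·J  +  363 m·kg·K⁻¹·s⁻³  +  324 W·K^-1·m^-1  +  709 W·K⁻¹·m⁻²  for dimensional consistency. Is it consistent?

Expand each in SI base units:
  (29.44 m^2 s^-2 K^-1) × (191 kg m^-1 s^-1):  [m²·s⁻²·K⁻¹] · [kg·m⁻¹·s⁻¹] = kg·m·s⁻³·K⁻¹
  22 s^-1·K^-1·m^-1·J:  J·s⁻¹·m⁻¹·K⁻¹ = N·m·s⁻¹·m⁻¹·K⁻¹ = kg·m·s⁻³·K⁻¹
  363 m·kg·K⁻¹·s⁻³:  kg·m·s⁻³·K⁻¹
  324 W·K^-1·m^-1:  W·m⁻¹·K⁻¹ = J·s⁻¹·m⁻¹·K⁻¹ = kg·m·s⁻³·K⁻¹
  709 W·K⁻¹·m⁻²:  W·m⁻²·K⁻¹ = J·s⁻¹·m⁻²·K⁻¹ = kg·s⁻³·K⁻¹
The terms do not share a single dimension (kg·m·s⁻³·K⁻¹ vs kg·s⁻³·K⁻¹).

No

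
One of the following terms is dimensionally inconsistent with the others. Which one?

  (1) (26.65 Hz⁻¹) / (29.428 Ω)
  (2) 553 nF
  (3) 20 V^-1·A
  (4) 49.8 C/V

Reduce each to base SI dimensions:
  (1) [s] / [kg·m²·s⁻³·A⁻²] = kg⁻¹·m⁻²·s⁴·A²
  (2) F = C·V⁻¹ = kg⁻¹·m⁻²·s⁴·A²
  (3) A·V⁻¹ = A·(J·C⁻¹)⁻¹ = kg⁻¹·m⁻²·s³·A²
  (4) C·V⁻¹ = s·A·(J·C⁻¹)⁻¹ = kg⁻¹·m⁻²·s⁴·A²
All reduce to kg⁻¹·m⁻²·s⁴·A² except (3), which is kg⁻¹·m⁻²·s³·A².

(3)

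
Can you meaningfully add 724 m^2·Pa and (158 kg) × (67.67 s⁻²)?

No

Expand each in SI base units:
  724 m^2·Pa:  Pa·m² = N·m⁻²·m² = kg·m·s⁻²
  (158 kg) × (67.67 s⁻²):  [kg] · [s⁻²] = kg·s⁻²
kg·m·s⁻² ≠ kg·s⁻², so they cannot be added.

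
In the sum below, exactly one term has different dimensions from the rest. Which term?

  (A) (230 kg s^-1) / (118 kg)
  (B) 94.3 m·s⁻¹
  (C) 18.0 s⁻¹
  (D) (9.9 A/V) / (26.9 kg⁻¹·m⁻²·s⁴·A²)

(B)

In SI base units:
  (A) [kg·s⁻¹] / [kg] = s⁻¹
  (B) m·s⁻¹
  (C) s⁻¹
  (D) [kg⁻¹·m⁻²·s³·A²] / [kg⁻¹·m⁻²·s⁴·A²] = s⁻¹
All reduce to s⁻¹ except (B), which is m·s⁻¹.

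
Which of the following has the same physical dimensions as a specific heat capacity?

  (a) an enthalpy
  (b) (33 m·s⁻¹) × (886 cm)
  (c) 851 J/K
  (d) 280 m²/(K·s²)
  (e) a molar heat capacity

(d)

Reference: [specific heat capacity] = m²·s⁻²·K⁻¹.
Each option:
  (a) [enthalpy] = kg·m²·s⁻²
  (b) [m·s⁻¹] · [m] = m²·s⁻¹
  (c) J·K⁻¹ = N·m·K⁻¹ = kg·m²·s⁻²·K⁻¹
  (d) m²·s⁻²·K⁻¹  ← same
  (e) [molar heat capacity] = kg·m²·s⁻²·K⁻¹·mol⁻¹
Only (d) matches m²·s⁻²·K⁻¹.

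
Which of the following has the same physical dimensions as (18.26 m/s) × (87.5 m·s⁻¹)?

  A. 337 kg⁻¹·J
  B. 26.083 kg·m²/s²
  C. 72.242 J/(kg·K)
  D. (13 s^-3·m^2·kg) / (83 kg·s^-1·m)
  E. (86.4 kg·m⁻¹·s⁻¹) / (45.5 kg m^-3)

Reference: [m·s⁻¹] · [m·s⁻¹] = m²·s⁻².
Each option:
  A. J·kg⁻¹ = N·m·kg⁻¹ = m²·s⁻²  ← same
  B. kg·m²·s⁻²
  C. J·kg⁻¹·K⁻¹ = N·m·kg⁻¹·K⁻¹ = m²·s⁻²·K⁻¹
  D. [kg·m²·s⁻³] / [kg·m·s⁻¹] = m·s⁻²
  E. [kg·m⁻¹·s⁻¹] / [kg·m⁻³] = m²·s⁻¹
Only A. matches m²·s⁻².

A.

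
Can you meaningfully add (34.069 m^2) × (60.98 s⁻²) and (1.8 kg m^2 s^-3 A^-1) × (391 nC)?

No

Work out the base dimensions of each:
  (34.069 m^2) × (60.98 s⁻²):  [m²] · [s⁻²] = m²·s⁻²
  (1.8 kg m^2 s^-3 A^-1) × (391 nC):  [kg·m²·s⁻³·A⁻¹] · [s·A] = kg·m²·s⁻²
m²·s⁻² ≠ kg·m²·s⁻², so they cannot be added.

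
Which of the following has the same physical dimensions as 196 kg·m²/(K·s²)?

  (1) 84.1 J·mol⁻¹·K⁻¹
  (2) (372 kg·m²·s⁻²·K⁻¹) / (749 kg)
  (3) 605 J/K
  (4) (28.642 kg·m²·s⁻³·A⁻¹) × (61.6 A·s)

(3)

Reference: kg·m²·s⁻²·K⁻¹.
Each option:
  (1) J·mol⁻¹·K⁻¹ = N·m·mol⁻¹·K⁻¹ = kg·m²·s⁻²·K⁻¹·mol⁻¹
  (2) [kg·m²·s⁻²·K⁻¹] / [kg] = m²·s⁻²·K⁻¹
  (3) J·K⁻¹ = N·m·K⁻¹ = kg·m²·s⁻²·K⁻¹  ← same
  (4) [kg·m²·s⁻³·A⁻¹] · [s·A] = kg·m²·s⁻²
Only (3) matches kg·m²·s⁻²·K⁻¹.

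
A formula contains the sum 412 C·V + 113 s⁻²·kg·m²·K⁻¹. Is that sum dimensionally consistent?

Expand each in SI base units:
  412 C·V:  C·V = s·A·J·C⁻¹ = kg·m²·s⁻²
  113 s⁻²·kg·m²·K⁻¹:  kg·m²·s⁻²·K⁻¹
kg·m²·s⁻² ≠ kg·m²·s⁻²·K⁻¹, so they cannot be added.

No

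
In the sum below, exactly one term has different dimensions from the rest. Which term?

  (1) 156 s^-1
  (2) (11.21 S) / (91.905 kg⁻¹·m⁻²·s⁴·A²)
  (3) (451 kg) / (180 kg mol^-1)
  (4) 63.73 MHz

Dimensions:
  (1) s⁻¹
  (2) [kg⁻¹·m⁻²·s³·A²] / [kg⁻¹·m⁻²·s⁴·A²] = s⁻¹
  (3) [kg] / [kg·mol⁻¹] = mol
  (4) Hz = s⁻¹
All reduce to s⁻¹ except (3), which is mol.

(3)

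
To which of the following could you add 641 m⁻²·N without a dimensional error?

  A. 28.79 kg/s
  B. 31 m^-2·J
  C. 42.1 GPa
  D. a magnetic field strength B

C.

Reference: N·m⁻² = kg·m·s⁻²·m⁻² = kg·m⁻¹·s⁻².
Each option:
  A. kg·s⁻¹
  B. J·m⁻² = N·m·m⁻² = kg·s⁻²
  C. Pa = N·m⁻² = kg·m⁻¹·s⁻²  ← same
  D. [magnetic field strength B] = kg·s⁻²·A⁻¹
Only C. matches kg·m⁻¹·s⁻².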